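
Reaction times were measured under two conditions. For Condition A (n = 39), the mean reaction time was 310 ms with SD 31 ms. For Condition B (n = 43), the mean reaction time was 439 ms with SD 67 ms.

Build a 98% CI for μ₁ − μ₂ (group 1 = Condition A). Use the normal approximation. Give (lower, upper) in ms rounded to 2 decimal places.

Standard errors of each mean: 31/√39 = 4.9640 and 67/√43 = 10.2174.
SE(x̄₁ − x̄₂) = √(4.9640² + 10.2174²) = 11.3594 for independent samples with unequal variances.
With z* = 2.326, the margin is 2.326 × 11.3594 = 26.4220.
x̄₁ − x̄₂ = 310 − 439 = -129.0000; the interval is -129.0000 ± 26.4220 = (-155.42, -102.58).

(-155.42, -102.58)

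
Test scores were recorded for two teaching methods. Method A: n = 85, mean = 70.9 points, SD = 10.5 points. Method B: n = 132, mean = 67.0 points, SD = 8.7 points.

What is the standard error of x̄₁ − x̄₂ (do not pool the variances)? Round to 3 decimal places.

1.368

Per-group SEs: s₁/√n₁ = 10.5/√85 = 1.1389, s₂/√n₂ = 8.7/√132 = 0.7572.
Unpooled SE of the difference: √(1.29709321 + 0.57335184) = 1.3676.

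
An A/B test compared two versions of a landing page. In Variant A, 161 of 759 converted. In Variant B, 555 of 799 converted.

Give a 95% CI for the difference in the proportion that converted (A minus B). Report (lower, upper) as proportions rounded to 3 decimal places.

First, p̂₁ = 161/759 = 0.2121; p̂₂ = 555/799 = 0.6946.
The two standard errors are √(0.2121×0.7879/759) = 0.01484 and √(0.6946×0.3054/799) = 0.01629.
Because the samples are independent, SE_diff = √(0.01484² + 0.01629²) = 0.02204.
Using z* = 1.960 for 95%, ME = 1.960 × 0.02204 = 0.04320.
p̂₁ − p̂₂ = -0.4825; interval -0.4825 ± 0.04320 gives (-0.526, -0.439).

(-0.526, -0.439)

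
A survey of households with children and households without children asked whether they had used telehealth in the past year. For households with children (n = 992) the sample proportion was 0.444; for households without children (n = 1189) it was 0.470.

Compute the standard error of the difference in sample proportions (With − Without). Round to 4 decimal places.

0.0214

The two standard errors are √(0.4440×0.5560/992) = 0.01578 and √(0.4700×0.5300/1189) = 0.01447.
Because the samples are independent, SE_diff = √(0.01578² + 0.01447²) = 0.02141.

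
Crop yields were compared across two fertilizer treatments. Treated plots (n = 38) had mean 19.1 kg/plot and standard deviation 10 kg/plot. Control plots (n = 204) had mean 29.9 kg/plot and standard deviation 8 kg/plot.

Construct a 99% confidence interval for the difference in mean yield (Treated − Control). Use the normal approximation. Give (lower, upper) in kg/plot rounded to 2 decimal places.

Per-group SEs: s₁/√n₁ = 10/√38 = 1.6222, s₂/√n₂ = 8/√204 = 0.5601.
Unpooled SE of the difference: √(2.63153284 + 0.31371201) = 1.7162.
Margin of error = z* · SE = 2.576 × 1.7162 = 4.4209.
x̄₁ − x̄₂ = 19.1 − 29.9 = -10.8000.
CI: -10.8000 ± 4.4209 = (-15.22, -6.38).

(-15.22, -6.38)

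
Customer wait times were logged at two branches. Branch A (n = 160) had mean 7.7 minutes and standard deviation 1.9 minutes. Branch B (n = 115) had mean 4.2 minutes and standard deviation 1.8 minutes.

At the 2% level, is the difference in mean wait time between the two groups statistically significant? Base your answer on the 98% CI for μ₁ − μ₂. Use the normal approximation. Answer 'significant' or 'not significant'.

significant

Per-group SEs: s₁/√n₁ = 1.9/√160 = 0.1502, s₂/√n₂ = 1.8/√115 = 0.1679.
Unpooled SE of the difference: √(0.02256004 + 0.02819041) = 0.2253.
Margin of error = z* · SE = 2.326 × 0.2253 = 0.5240.
x̄₁ − x̄₂ = 7.7 − 4.2 = 3.5000.
CI: 3.5000 ± 0.5240 = (2.9760, 4.0240).
The interval (2.9760, 4.0240) does not contain 0, so the difference is significant.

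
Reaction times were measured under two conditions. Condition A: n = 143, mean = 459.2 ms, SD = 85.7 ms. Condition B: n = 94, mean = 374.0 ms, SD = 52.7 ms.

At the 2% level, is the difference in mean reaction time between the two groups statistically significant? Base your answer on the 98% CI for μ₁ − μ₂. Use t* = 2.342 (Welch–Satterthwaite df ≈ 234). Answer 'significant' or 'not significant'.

SE₁ = s₁/√n₁ = 85.7/√143 = 7.1666; SE₂ = 52.7/√94 = 5.4356.
Independent samples, unequal variances: SE_diff = √(SE₁² + SE₂²) = √(51.36015556 + 29.54574736) = 8.9948.
t* = 2.342, so margin of error = 2.342 × 8.9948 = 21.0658.
Difference in means = 459.2 − 374.0 = 85.2000.
85.2000 ± 21.0658 → (64.1342, 106.2658).
The interval (64.1342, 106.2658) does not contain 0, so the difference is significant.

significant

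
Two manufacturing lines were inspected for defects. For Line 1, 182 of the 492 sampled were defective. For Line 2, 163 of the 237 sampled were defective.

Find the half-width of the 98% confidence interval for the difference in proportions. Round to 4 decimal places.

p̂₁ = 182/492 = 0.3699 and p̂₂ = 163/237 = 0.6878.
SE₁ = √(p̂₁(1−p̂₁)/n₁) = √(0.3699·0.6301/492) = 0.02177; SE₂ = √(0.6878·0.3122/237) = 0.03010.
Independent samples: SE of the difference = √(SE₁² + SE₂²) = √(0.0004739329 + 0.00090601) = 0.03715.
z* for 98% confidence is 2.326, so the margin of error is 2.326 × 0.03715 = 0.08641.

0.0864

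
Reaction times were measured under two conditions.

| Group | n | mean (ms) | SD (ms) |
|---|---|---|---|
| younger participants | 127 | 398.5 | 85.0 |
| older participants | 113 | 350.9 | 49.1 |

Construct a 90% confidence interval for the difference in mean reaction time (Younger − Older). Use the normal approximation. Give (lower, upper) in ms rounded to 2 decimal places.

SE₁ = s₁/√n₁ = 85.0/√127 = 7.5425; SE₂ = 49.1/√113 = 4.6189.
Independent samples, unequal variances: SE_diff = √(SE₁² + SE₂²) = √(56.88930625 + 21.33423721) = 8.8444.
z* = 1.645, so margin of error = 1.645 × 8.8444 = 14.5490.
Difference in means = 398.5 − 350.9 = 47.6000.
47.6000 ± 14.5490 → (33.05, 62.15).

(33.05, 62.15)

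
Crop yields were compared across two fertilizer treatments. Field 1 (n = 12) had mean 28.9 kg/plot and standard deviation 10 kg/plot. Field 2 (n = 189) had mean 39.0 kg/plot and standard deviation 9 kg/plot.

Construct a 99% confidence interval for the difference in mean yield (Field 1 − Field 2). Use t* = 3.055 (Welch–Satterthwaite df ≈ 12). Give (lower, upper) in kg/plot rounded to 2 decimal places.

SE₁ = s₁/√n₁ = 10/√12 = 2.8868; SE₂ = 9/√189 = 0.6547.
Independent samples, unequal variances: SE_diff = √(SE₁² + SE₂²) = √(8.33361424 + 0.42863209) = 2.9601.
t* = 3.055, so margin of error = 3.055 × 2.9601 = 9.0431.
Difference in means = 28.9 − 39.0 = -10.1000.
-10.1000 ± 9.0431 → (-19.14, -1.06).

(-19.14, -1.06)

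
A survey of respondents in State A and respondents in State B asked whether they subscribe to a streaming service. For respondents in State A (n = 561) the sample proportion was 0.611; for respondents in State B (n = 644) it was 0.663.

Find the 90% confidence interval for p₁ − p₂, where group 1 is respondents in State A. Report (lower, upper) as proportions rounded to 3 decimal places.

(-0.098, -0.006)

SE₁ = √(p̂₁(1−p̂₁)/n₁) = √(0.6110·0.3890/561) = 0.02058; SE₂ = √(0.6630·0.3370/644) = 0.01863.
Independent samples: SE of the difference = √(SE₁² + SE₂²) = √(0.0004235364 + 0.0003470769) = 0.02776.
z* for 90% confidence is 1.645, so the margin of error is 1.645 × 0.02776 = 0.04567.
Point estimate p̂₁ − p̂₂ = 0.6110 − 0.6630 = -0.0520.
-0.0520 ± 0.04567 → (-0.098, -0.006).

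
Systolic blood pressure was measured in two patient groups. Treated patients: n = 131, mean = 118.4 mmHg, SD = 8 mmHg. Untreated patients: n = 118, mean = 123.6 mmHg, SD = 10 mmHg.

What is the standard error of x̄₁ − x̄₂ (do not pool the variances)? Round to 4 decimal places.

1.1559

Standard errors of each mean: 8/√131 = 0.6990 and 10/√118 = 0.9206.
SE(x̄₁ − x̄₂) = √(0.6990² + 0.9206²) = 1.1559 for independent samples with unequal variances.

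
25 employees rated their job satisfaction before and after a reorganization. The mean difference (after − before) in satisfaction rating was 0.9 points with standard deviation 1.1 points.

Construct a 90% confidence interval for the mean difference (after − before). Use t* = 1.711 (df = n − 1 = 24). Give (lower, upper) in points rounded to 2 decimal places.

Paired design: SE = s_d/√n = 1.1/√25 = 0.2200.
t* = 1.711; margin of error = 1.711 × 0.2200 = 0.3764.
0.9 ± 0.3764 → (0.52, 1.28).

(0.52, 1.28)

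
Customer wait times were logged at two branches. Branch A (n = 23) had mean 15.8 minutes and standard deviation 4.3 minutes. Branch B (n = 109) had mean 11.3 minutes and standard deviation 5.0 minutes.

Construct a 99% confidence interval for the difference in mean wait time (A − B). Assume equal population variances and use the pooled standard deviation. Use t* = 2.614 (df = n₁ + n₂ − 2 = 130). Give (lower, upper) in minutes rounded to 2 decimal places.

(1.57, 7.43)

s_p = √[((n₁−1)s₁² + (n₂−1)s₂²)/(n₁+n₂−2)] = √[(22·4.3² + 108·5.0²)/130] = 4.8886.
SE = 4.8886·√(1/23 + 1/109) = 1.1217.
With t* = 2.614, margin = 2.614 × 1.1217 = 2.9321.
x̄₁ − x̄₂ = 15.8 − 11.3 = 4.5000; interval 4.5000 ± 2.9321 = (1.57, 7.43).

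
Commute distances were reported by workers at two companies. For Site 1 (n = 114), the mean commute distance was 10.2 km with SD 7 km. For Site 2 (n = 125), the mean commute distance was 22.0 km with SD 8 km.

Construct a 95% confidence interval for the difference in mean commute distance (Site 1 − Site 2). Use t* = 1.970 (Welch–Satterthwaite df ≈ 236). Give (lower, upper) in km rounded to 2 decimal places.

Per-group SEs: s₁/√n₁ = 7/√114 = 0.6556, s₂/√n₂ = 8/√125 = 0.7155.
Unpooled SE of the difference: √(0.42981136 + 0.51194025) = 0.9704.
Margin of error = t* · SE = 1.970 × 0.9704 = 1.9117.
x̄₁ − x̄₂ = 10.2 − 22.0 = -11.8000.
CI: -11.8000 ± 1.9117 = (-13.71, -9.89).

(-13.71, -9.89)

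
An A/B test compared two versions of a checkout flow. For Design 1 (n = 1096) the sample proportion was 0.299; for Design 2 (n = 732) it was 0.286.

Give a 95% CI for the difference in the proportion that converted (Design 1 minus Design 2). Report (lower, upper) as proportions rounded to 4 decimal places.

SE₁ = √(p̂₁(1−p̂₁)/n₁) = √(0.2990·0.7010/1096) = 0.01383; SE₂ = √(0.2860·0.7140/732) = 0.01670.
Independent samples: SE of the difference = √(SE₁² + SE₂²) = √(0.0001912689 + 0.00027889) = 0.02168.
z* for 95% confidence is 1.960, so the margin of error is 1.960 × 0.02168 = 0.04249.
Point estimate p̂₁ − p̂₂ = 0.2990 − 0.2860 = 0.0130.
0.0130 ± 0.04249 → (-0.0295, 0.0555).

(-0.0295, 0.0555)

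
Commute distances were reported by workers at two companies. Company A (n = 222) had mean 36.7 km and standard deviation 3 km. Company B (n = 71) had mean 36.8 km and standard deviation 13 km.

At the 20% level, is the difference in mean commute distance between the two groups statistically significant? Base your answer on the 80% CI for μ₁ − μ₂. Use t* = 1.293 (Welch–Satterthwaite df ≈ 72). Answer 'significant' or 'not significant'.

Standard errors of each mean: 3/√222 = 0.2013 and 13/√71 = 1.5428.
SE(x̄₁ − x̄₂) = √(0.2013² + 1.5428²) = 1.5559 for independent samples with unequal variances.
With t* = 1.293, the margin is 1.293 × 1.5559 = 2.0118.
x̄₁ − x̄₂ = 36.7 − 36.8 = -0.1000; the interval is -0.1000 ± 2.0118 = (-2.1118, 1.9118).
The interval (-2.1118, 1.9118) contains 0, so the difference is not significant.

not significant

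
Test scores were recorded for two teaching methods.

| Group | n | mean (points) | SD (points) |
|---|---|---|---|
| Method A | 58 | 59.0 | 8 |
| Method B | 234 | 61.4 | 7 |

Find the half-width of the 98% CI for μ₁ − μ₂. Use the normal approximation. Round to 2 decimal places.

Per-group SEs: s₁/√n₁ = 8/√58 = 1.0505, s₂/√n₂ = 7/√234 = 0.4576.
Unpooled SE of the difference: √(1.10355025 + 0.20939776) = 1.1458.
Margin of error = z* · SE = 2.326 × 1.1458 = 2.6651.

2.67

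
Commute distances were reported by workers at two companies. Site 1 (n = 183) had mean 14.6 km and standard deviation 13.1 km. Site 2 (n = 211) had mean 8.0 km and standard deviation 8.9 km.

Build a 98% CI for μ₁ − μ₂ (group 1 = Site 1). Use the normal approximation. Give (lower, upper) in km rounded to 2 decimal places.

(3.93, 9.27)

Per-group SEs: s₁/√n₁ = 13.1/√183 = 0.9684, s₂/√n₂ = 8.9/√211 = 0.6127.
Unpooled SE of the difference: √(0.93779856 + 0.37540129) = 1.1459.
Margin of error = z* · SE = 2.326 × 1.1459 = 2.6654.
x̄₁ − x̄₂ = 14.6 − 8.0 = 6.6000.
CI: 6.6000 ± 2.6654 = (3.93, 9.27).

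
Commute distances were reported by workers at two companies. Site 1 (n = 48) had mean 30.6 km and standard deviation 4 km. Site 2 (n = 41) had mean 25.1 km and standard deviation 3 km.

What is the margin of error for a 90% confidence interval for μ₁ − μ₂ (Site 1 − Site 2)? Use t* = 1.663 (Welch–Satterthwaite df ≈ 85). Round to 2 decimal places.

1.24

Per-group SEs: s₁/√n₁ = 4/√48 = 0.5774, s₂/√n₂ = 3/√41 = 0.4685.
Unpooled SE of the difference: √(0.33339076 + 0.21949225) = 0.7436.
Margin of error = t* · SE = 1.663 × 0.7436 = 1.2366.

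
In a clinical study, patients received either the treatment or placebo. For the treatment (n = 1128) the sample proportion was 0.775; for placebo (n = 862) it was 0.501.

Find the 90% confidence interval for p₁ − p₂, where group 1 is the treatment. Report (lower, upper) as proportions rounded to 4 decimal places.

(0.2393, 0.3087)

Each SE is √(p̂(1−p̂)/n): √(0.7750·0.2250/1128) = 0.01243 and √(0.5010·0.4990/862) = 0.01703.
SE(p̂₁ − p̂₂) = √(SE₁² + SE₂²) = √(0.0001545049 + 0.0002900209) = 0.02108, since the two samples are independent.
At 90% confidence z* = 1.645; margin = 1.645 × 0.02108 = 0.03468.
The difference is 0.7750 − 0.5010 = 0.2740, so the interval is 0.2740 ± 0.03468 = (0.2393, 0.3087).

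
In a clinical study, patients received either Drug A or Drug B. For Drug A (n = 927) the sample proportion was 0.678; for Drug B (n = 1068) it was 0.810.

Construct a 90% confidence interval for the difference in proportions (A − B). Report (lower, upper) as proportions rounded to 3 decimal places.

Each SE is √(p̂(1−p̂)/n): √(0.6780·0.3220/927) = 0.01535 and √(0.8100·0.1900/1068) = 0.01200.
SE(p̂₁ − p̂₂) = √(SE₁² + SE₂²) = √(0.0002356225 + 0.000144) = 0.01948, since the two samples are independent.
At 90% confidence z* = 1.645; margin = 1.645 × 0.01948 = 0.03204.
The difference is 0.6780 − 0.8100 = -0.1320, so the interval is -0.1320 ± 0.03204 = (-0.164, -0.100).

(-0.164, -0.100)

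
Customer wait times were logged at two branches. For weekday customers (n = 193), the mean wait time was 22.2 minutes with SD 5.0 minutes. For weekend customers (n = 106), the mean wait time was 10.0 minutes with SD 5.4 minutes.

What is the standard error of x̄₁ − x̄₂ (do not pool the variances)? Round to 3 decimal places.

Standard errors of each mean: 5.0/√193 = 0.3599 and 5.4/√106 = 0.5245.
SE(x̄₁ − x̄₂) = √(0.3599² + 0.5245²) = 0.6361 for independent samples with unequal variances.

0.636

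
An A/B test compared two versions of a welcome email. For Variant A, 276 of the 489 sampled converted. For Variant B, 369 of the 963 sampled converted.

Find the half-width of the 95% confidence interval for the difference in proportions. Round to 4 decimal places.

0.0536

Sample proportions: 276/489 = 0.5644, 369/963 = 0.3832.
Each SE is √(p̂(1−p̂)/n): √(0.5644·0.4356/489) = 0.02242 and √(0.3832·0.6168/963) = 0.01567.
SE(p̂₁ − p̂₂) = √(SE₁² + SE₂²) = √(0.0005026564 + 0.0002455489) = 0.02735, since the two samples are independent.
At 95% confidence z* = 1.960; margin = 1.960 × 0.02735 = 0.05361.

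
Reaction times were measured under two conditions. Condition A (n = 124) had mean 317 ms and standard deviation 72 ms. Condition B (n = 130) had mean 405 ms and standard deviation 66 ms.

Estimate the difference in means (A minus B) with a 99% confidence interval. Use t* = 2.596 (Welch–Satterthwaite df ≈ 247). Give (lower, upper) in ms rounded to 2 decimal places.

(-110.53, -65.47)

Standard errors of each mean: 72/√124 = 6.4658 and 66/√130 = 5.7886.
SE(x̄₁ − x̄₂) = √(6.4658² + 5.7886²) = 8.6784 for independent samples with unequal variances.
With t* = 2.596, the margin is 2.596 × 8.6784 = 22.5291.
x̄₁ − x̄₂ = 317 − 405 = -88.0000; the interval is -88.0000 ± 22.5291 = (-110.53, -65.47).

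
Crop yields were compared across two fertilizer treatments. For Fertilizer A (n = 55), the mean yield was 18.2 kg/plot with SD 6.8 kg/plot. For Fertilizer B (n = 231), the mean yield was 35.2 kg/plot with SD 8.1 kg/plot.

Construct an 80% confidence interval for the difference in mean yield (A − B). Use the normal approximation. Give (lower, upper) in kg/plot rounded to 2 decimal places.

SE₁ = s₁/√n₁ = 6.8/√55 = 0.9169; SE₂ = 8.1/√231 = 0.5329.
Independent samples, unequal variances: SE_diff = √(SE₁² + SE₂²) = √(0.84070561 + 0.28398241) = 1.0605.
z* = 1.282, so margin of error = 1.282 × 1.0605 = 1.3596.
Difference in means = 18.2 − 35.2 = -17.0000.
-17.0000 ± 1.3596 → (-18.36, -15.64).

(-18.36, -15.64)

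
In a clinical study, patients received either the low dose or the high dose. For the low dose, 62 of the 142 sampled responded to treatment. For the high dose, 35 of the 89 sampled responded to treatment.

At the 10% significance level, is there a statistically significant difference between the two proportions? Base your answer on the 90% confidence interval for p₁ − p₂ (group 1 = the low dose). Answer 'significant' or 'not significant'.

not significant

Sample proportions: 62/142 = 0.4366, 35/89 = 0.3933.
Each SE is √(p̂(1−p̂)/n): √(0.4366·0.5634/142) = 0.04162 and √(0.3933·0.6067/89) = 0.05178.
SE(p̂₁ − p̂₂) = √(SE₁² + SE₂²) = √(0.0017322244 + 0.0026811684) = 0.06643, since the two samples are independent.
At 90% confidence z* = 1.645; margin = 1.645 × 0.06643 = 0.10928.
The difference is 0.4366 − 0.3933 = 0.0433, so the interval is 0.0433 ± 0.10928 = (-0.06598, 0.15258).
The interval (-0.06598, 0.15258) contains 0, so the difference is not significant.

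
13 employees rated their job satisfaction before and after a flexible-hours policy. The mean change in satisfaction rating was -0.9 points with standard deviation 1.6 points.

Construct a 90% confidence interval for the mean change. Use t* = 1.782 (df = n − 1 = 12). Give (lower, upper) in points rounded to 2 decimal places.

(-1.69, -0.11)

This is a matched-pairs design, so SE = s_d/√n = 1.6/√13 = 0.4438.
Margin = 1.782 × 0.4438 = 0.7909; the interval is -0.9 ± 0.7909 = (-1.69, -0.11).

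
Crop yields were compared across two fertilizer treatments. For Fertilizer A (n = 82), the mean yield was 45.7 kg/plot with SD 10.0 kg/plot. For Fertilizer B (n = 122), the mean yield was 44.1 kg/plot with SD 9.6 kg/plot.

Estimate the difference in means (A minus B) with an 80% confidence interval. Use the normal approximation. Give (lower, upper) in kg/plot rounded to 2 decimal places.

(-0.20, 3.40)

SE₁ = s₁/√n₁ = 10.0/√82 = 1.1043; SE₂ = 9.6/√122 = 0.8691.
Independent samples, unequal variances: SE_diff = √(SE₁² + SE₂²) = √(1.21947849 + 0.75533481) = 1.4053.
z* = 1.282, so margin of error = 1.282 × 1.4053 = 1.8016.
Difference in means = 45.7 − 44.1 = 1.6000.
1.6000 ± 1.8016 → (-0.20, 3.40).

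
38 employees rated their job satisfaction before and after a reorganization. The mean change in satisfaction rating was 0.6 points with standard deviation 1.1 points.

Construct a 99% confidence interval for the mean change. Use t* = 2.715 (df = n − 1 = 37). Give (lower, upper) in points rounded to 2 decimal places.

(0.12, 1.08)

This is a matched-pairs design, so SE = s_d/√n = 1.1/√38 = 0.1784.
Margin = 2.715 × 0.1784 = 0.4844; the interval is 0.6 ± 0.4844 = (0.12, 1.08).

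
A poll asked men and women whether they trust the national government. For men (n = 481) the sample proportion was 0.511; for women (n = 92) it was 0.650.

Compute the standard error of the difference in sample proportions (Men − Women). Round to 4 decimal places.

The two standard errors are √(0.5110×0.4890/481) = 0.02279 and √(0.6500×0.3500/92) = 0.04973.
Because the samples are independent, SE_diff = √(0.02279² + 0.04973²) = 0.05470.

0.0547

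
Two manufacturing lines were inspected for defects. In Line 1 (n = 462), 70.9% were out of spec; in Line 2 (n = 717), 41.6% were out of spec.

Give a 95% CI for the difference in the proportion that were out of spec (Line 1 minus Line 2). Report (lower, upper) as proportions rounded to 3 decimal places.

Each SE is √(p̂(1−p̂)/n): √(0.7090·0.2910/462) = 0.02113 and √(0.4160·0.5840/717) = 0.01841.
SE(p̂₁ − p̂₂) = √(SE₁² + SE₂²) = √(0.0004464769 + 0.0003389281) = 0.02803, since the two samples are independent.
At 95% confidence z* = 1.960; margin = 1.960 × 0.02803 = 0.05494.
The difference is 0.7090 − 0.4160 = 0.2930, so the interval is 0.2930 ± 0.05494 = (0.238, 0.348).

(0.238, 0.348)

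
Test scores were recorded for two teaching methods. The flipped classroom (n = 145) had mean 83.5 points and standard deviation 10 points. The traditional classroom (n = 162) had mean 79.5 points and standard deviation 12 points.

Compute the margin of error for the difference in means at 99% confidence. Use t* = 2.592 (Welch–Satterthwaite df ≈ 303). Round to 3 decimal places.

Per-group SEs: s₁/√n₁ = 10/√145 = 0.8305, s₂/√n₂ = 12/√162 = 0.9428.
Unpooled SE of the difference: √(0.68973025 + 0.88887184) = 1.2564.
Margin of error = t* · SE = 2.592 × 1.2564 = 3.2566.

3.257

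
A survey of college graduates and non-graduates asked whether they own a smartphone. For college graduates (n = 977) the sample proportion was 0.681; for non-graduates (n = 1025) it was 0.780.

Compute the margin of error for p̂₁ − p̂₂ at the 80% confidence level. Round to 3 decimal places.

Each SE is √(p̂(1−p̂)/n): √(0.6810·0.3190/977) = 0.01491 and √(0.7800·0.2200/1025) = 0.01294.
SE(p̂₁ − p̂₂) = √(SE₁² + SE₂²) = √(0.0002223081 + 0.0001674436) = 0.01974, since the two samples are independent.
At 80% confidence z* = 1.282; margin = 1.282 × 0.01974 = 0.02531.

0.025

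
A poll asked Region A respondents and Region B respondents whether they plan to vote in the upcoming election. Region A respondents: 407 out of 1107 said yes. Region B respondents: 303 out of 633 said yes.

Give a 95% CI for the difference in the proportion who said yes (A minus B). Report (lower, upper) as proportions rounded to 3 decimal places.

(-0.159, -0.063)

p̂₁ = 407/1107 = 0.3677 and p̂₂ = 303/633 = 0.4787.
SE₁ = √(p̂₁(1−p̂₁)/n₁) = √(0.3677·0.6323/1107) = 0.01449; SE₂ = √(0.4787·0.5213/633) = 0.01986.
Independent samples: SE of the difference = √(SE₁² + SE₂²) = √(0.0002099601 + 0.0003944196) = 0.02458.
z* for 95% confidence is 1.960, so the margin of error is 1.960 × 0.02458 = 0.04818.
Point estimate p̂₁ − p̂₂ = 0.3677 − 0.4787 = -0.1110.
-0.1110 ± 0.04818 → (-0.159, -0.063).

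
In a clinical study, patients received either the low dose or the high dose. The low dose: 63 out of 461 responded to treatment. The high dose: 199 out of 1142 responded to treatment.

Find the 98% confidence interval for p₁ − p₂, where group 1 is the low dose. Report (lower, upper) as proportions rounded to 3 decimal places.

Sample proportions: 63/461 = 0.1367, 199/1142 = 0.1743.
Each SE is √(p̂(1−p̂)/n): √(0.1367·0.8633/461) = 0.01600 and √(0.1743·0.8257/1142) = 0.01123.
SE(p̂₁ − p̂₂) = √(SE₁² + SE₂²) = √(0.000256 + 0.0001261129) = 0.01955, since the two samples are independent.
At 98% confidence z* = 2.326; margin = 2.326 × 0.01955 = 0.04547.
The difference is 0.1367 − 0.1743 = -0.0376, so the interval is -0.0376 ± 0.04547 = (-0.083, 0.008).

(-0.083, 0.008)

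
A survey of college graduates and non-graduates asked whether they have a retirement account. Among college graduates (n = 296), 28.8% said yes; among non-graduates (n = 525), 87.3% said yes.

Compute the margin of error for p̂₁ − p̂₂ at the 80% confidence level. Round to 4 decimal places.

SE₁ = √(p̂₁(1−p̂₁)/n₁) = √(0.2880·0.7120/296) = 0.02632; SE₂ = √(0.8730·0.1270/525) = 0.01453.
Independent samples: SE of the difference = √(SE₁² + SE₂²) = √(0.0006927424 + 0.0002111209) = 0.03006.
z* for 80% confidence is 1.282, so the margin of error is 1.282 × 0.03006 = 0.03854.

0.0385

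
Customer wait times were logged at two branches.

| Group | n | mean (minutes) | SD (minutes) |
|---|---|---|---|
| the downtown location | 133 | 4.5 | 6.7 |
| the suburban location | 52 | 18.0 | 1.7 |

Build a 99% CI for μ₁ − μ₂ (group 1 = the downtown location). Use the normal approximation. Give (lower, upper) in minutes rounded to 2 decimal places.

Standard errors of each mean: 6.7/√133 = 0.5810 and 1.7/√52 = 0.2357.
SE(x̄₁ − x̄₂) = √(0.5810² + 0.2357²) = 0.6270 for independent samples with unequal variances.
With z* = 2.576, the margin is 2.576 × 0.6270 = 1.6152.
x̄₁ − x̄₂ = 4.5 − 18.0 = -13.5000; the interval is -13.5000 ± 1.6152 = (-15.12, -11.88).

(-15.12, -11.88)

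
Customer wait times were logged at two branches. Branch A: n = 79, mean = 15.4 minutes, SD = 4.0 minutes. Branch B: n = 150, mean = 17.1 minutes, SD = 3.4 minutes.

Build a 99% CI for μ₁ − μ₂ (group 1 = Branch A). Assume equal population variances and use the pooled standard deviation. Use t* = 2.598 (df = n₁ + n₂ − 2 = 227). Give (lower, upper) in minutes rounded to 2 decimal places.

(-3.01, -0.39)

Pooled variance s_p² = [78·4.0² + 149·3.4²] / (79+150−2) = 13.0856, so s_p = 3.6174.
SE_diff = s_p·√(1/n₁ + 1/n₂) = 3.6174·√(1/79 + 1/150) = 0.5029.
t* = 2.598; margin = 2.598 × 0.5029 = 1.3065.
Difference = 15.4 − 17.1 = -1.7000.
-1.7000 ± 1.3065 → (-3.01, -0.39).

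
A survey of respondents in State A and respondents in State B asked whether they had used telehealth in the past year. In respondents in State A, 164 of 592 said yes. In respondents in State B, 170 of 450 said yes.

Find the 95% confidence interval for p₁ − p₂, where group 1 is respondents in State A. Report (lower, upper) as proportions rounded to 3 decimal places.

(-0.158, -0.043)

First, p̂₁ = 164/592 = 0.2770; p̂₂ = 170/450 = 0.3778.
The two standard errors are √(0.2770×0.7230/592) = 0.01839 and √(0.3778×0.6222/450) = 0.02286.
Because the samples are independent, SE_diff = √(0.01839² + 0.02286²) = 0.02934.
Using z* = 1.960 for 95%, ME = 1.960 × 0.02934 = 0.05751.
p̂₁ − p̂₂ = -0.1008; interval -0.1008 ± 0.05751 gives (-0.158, -0.043).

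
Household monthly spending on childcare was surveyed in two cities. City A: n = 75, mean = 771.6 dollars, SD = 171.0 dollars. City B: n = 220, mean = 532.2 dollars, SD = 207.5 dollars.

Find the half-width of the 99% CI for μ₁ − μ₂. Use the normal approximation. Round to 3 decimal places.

SE₁ = s₁/√n₁ = 171.0/√75 = 19.7454; SE₂ = 207.5/√220 = 13.9896.
Independent samples, unequal variances: SE_diff = √(SE₁² + SE₂²) = √(389.88082116 + 195.70890816) = 24.1990.
z* = 2.576, so margin of error = 2.576 × 24.1990 = 62.3366.

62.337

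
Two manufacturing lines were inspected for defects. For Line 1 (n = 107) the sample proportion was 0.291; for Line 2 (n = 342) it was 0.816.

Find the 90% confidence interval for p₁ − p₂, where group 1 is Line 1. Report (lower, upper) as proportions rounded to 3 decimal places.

SE₁ = √(p̂₁(1−p̂₁)/n₁) = √(0.2910·0.7090/107) = 0.04391; SE₂ = √(0.8160·0.1840/342) = 0.02095.
Independent samples: SE of the difference = √(SE₁² + SE₂²) = √(0.0019280881 + 0.0004389025) = 0.04865.
z* for 90% confidence is 1.645, so the margin of error is 1.645 × 0.04865 = 0.08003.
Point estimate p̂₁ − p̂₂ = 0.2910 − 0.8160 = -0.5250.
-0.5250 ± 0.08003 → (-0.605, -0.445).

(-0.605, -0.445)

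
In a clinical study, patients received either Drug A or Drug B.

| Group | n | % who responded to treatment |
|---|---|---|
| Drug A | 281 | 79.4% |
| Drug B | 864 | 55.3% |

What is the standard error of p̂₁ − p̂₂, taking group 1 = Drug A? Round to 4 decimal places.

0.0295

SE₁ = √(p̂₁(1−p̂₁)/n₁) = √(0.7940·0.2060/281) = 0.02413; SE₂ = √(0.5530·0.4470/864) = 0.01691.
Independent samples: SE of the difference = √(SE₁² + SE₂²) = √(0.0005822569 + 0.0002859481) = 0.02947.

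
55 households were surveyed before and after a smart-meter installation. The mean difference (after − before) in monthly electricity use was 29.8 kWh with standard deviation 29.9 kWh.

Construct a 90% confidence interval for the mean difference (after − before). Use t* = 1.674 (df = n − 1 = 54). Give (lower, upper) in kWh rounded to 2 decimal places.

Paired design: SE = s_d/√n = 29.9/√55 = 4.0317.
t* = 1.674; margin of error = 1.674 × 4.0317 = 6.7491.
29.8 ± 6.7491 → (23.05, 36.55).

(23.05, 36.55)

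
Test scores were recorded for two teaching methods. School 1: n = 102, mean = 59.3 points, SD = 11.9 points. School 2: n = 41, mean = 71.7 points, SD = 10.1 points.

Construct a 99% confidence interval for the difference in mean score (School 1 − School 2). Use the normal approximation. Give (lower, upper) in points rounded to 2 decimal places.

SE₁ = s₁/√n₁ = 11.9/√102 = 1.1783; SE₂ = 10.1/√41 = 1.5774.
Independent samples, unequal variances: SE_diff = √(SE₁² + SE₂²) = √(1.38839089 + 2.48819076) = 1.9689.
z* = 2.576, so margin of error = 2.576 × 1.9689 = 5.0719.
Difference in means = 59.3 − 71.7 = -12.4000.
-12.4000 ± 5.0719 → (-17.47, -7.33).

(-17.47, -7.33)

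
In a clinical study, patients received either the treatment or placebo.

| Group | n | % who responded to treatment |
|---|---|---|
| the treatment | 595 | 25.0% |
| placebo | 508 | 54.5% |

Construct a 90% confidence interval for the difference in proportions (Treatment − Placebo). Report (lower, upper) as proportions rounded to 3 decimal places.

Each SE is √(p̂(1−p̂)/n): √(0.2500·0.7500/595) = 0.01775 and √(0.5450·0.4550/508) = 0.02209.
SE(p̂₁ − p̂₂) = √(SE₁² + SE₂²) = √(0.0003150625 + 0.0004879681) = 0.02834, since the two samples are independent.
At 90% confidence z* = 1.645; margin = 1.645 × 0.02834 = 0.04662.
The difference is 0.2500 − 0.5450 = -0.2950, so the interval is -0.2950 ± 0.04662 = (-0.342, -0.248).

(-0.342, -0.248)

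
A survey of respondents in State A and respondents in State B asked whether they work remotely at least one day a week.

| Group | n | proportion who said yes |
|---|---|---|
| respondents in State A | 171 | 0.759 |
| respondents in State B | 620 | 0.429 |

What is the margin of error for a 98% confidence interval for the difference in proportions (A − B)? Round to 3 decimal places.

0.089

The two standard errors are √(0.7590×0.2410/171) = 0.03271 and √(0.4290×0.5710/620) = 0.01988.
Because the samples are independent, SE_diff = √(0.03271² + 0.01988²) = 0.03828.
Using z* = 2.326 for 98%, ME = 2.326 × 0.03828 = 0.08904.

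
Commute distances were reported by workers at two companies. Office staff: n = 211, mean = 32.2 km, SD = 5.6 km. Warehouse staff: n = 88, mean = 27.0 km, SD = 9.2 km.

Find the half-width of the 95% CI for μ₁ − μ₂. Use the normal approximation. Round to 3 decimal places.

SE₁ = s₁/√n₁ = 5.6/√211 = 0.3855; SE₂ = 9.2/√88 = 0.9807.
Independent samples, unequal variances: SE_diff = √(SE₁² + SE₂²) = √(0.14861025 + 0.96177249) = 1.0537.
z* = 1.960, so margin of error = 1.960 × 1.0537 = 2.0653.

2.065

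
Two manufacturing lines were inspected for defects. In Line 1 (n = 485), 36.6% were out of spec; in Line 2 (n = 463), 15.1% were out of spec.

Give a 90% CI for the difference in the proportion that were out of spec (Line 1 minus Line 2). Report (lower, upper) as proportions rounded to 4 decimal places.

SE₁ = √(p̂₁(1−p̂₁)/n₁) = √(0.3660·0.6340/485) = 0.02187; SE₂ = √(0.1510·0.8490/463) = 0.01664.
Independent samples: SE of the difference = √(SE₁² + SE₂²) = √(0.0004782969 + 0.0002768896) = 0.02748.
z* for 90% confidence is 1.645, so the margin of error is 1.645 × 0.02748 = 0.04520.
Point estimate p̂₁ − p̂₂ = 0.3660 − 0.1510 = 0.2150.
0.2150 ± 0.04520 → (0.1698, 0.2602).

(0.1698, 0.2602)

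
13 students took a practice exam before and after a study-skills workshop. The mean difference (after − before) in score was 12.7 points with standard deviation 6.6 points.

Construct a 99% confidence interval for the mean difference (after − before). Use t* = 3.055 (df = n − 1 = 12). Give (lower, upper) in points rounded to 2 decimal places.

(7.11, 18.29)

This is a matched-pairs design, so SE = s_d/√n = 6.6/√13 = 1.8305.
Margin = 3.055 × 1.8305 = 5.5922; the interval is 12.7 ± 5.5922 = (7.11, 18.29).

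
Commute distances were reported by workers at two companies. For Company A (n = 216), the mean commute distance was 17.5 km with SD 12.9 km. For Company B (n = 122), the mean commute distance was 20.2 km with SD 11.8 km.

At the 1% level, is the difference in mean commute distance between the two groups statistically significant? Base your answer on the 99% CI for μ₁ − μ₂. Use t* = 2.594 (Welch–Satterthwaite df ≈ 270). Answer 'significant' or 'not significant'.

not significant

Standard errors of each mean: 12.9/√216 = 0.8777 and 11.8/√122 = 1.0683.
SE(x̄₁ − x̄₂) = √(0.8777² + 1.0683²) = 1.3826 for independent samples with unequal variances.
With t* = 2.594, the margin is 2.594 × 1.3826 = 3.5865.
x̄₁ − x̄₂ = 17.5 − 20.2 = -2.7000; the interval is -2.7000 ± 3.5865 = (-6.2865, 0.8865).
The interval (-6.2865, 0.8865) contains 0, so the difference is not significant.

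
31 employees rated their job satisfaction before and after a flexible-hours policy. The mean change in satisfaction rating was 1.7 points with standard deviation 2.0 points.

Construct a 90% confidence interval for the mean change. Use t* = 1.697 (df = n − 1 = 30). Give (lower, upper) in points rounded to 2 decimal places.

(1.09, 2.31)

This is a matched-pairs design, so SE = s_d/√n = 2.0/√31 = 0.3592.
Margin = 1.697 × 0.3592 = 0.6096; the interval is 1.7 ± 0.6096 = (1.09, 2.31).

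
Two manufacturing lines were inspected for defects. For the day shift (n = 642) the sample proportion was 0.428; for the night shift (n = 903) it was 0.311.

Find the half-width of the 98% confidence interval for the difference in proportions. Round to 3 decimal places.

The two standard errors are √(0.4280×0.5720/642) = 0.01953 and √(0.3110×0.6890/903) = 0.01540.
Because the samples are independent, SE_diff = √(0.01953² + 0.01540²) = 0.02487.
Using z* = 2.326 for 98%, ME = 2.326 × 0.02487 = 0.05785.

0.058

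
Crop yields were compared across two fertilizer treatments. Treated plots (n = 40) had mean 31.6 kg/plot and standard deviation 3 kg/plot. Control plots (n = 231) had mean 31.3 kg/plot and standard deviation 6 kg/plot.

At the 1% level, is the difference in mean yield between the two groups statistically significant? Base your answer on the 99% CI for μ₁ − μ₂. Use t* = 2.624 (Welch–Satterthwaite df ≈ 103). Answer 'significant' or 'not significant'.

Per-group SEs: s₁/√n₁ = 3/√40 = 0.4743, s₂/√n₂ = 6/√231 = 0.3948.
Unpooled SE of the difference: √(0.22496049 + 0.15586704) = 0.6171.
Margin of error = t* · SE = 2.624 × 0.6171 = 1.6193.
x̄₁ − x̄₂ = 31.6 − 31.3 = 0.3000.
CI: 0.3000 ± 1.6193 = (-1.3193, 1.9193).
The interval (-1.3193, 1.9193) contains 0, so the difference is not significant.

not significant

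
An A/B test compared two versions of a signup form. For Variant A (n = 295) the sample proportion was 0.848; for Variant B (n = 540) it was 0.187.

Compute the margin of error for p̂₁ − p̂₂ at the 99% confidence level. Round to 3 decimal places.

0.069

Each SE is √(p̂(1−p̂)/n): √(0.8480·0.1520/295) = 0.02090 and √(0.1870·0.8130/540) = 0.01678.
SE(p̂₁ − p̂₂) = √(SE₁² + SE₂²) = √(0.00043681 + 0.0002815684) = 0.02680, since the two samples are independent.
At 99% confidence z* = 2.576; margin = 2.576 × 0.02680 = 0.06904.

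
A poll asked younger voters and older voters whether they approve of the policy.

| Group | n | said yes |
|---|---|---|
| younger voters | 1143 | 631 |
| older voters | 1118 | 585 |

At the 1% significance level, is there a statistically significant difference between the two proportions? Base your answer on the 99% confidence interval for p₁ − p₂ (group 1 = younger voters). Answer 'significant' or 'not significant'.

First, p̂₁ = 631/1143 = 0.5521; p̂₂ = 585/1118 = 0.5233.
The two standard errors are √(0.5521×0.4479/1143) = 0.01471 and √(0.5233×0.4767/1118) = 0.01494.
Because the samples are independent, SE_diff = √(0.01471² + 0.01494²) = 0.02097.
Using z* = 2.576 for 99%, ME = 2.576 × 0.02097 = 0.05402.
p̂₁ − p̂₂ = 0.0288; interval 0.0288 ± 0.05402 gives (-0.02522, 0.08282).
The interval (-0.02522, 0.08282) contains 0, so the difference is not significant.

not significant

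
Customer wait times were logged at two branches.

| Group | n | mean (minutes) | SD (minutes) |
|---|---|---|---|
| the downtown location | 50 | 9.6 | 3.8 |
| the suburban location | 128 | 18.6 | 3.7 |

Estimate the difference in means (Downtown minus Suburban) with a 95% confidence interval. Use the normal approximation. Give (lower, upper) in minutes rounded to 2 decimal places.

(-10.23, -7.77)

SE₁ = s₁/√n₁ = 3.8/√50 = 0.5374; SE₂ = 3.7/√128 = 0.3270.
Independent samples, unequal variances: SE_diff = √(SE₁² + SE₂²) = √(0.28879876 + 0.106929) = 0.6291.
z* = 1.960, so margin of error = 1.960 × 0.6291 = 1.2330.
Difference in means = 9.6 − 18.6 = -9.0000.
-9.0000 ± 1.2330 → (-10.23, -7.77).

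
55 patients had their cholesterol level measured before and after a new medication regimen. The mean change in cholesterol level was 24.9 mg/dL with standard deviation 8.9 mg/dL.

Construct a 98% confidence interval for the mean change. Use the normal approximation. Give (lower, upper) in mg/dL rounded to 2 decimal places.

This is a matched-pairs design, so SE = s_d/√n = 8.9/√55 = 1.2001.
Margin = 2.326 × 1.2001 = 2.7914; the interval is 24.9 ± 2.7914 = (22.11, 27.69).

(22.11, 27.69)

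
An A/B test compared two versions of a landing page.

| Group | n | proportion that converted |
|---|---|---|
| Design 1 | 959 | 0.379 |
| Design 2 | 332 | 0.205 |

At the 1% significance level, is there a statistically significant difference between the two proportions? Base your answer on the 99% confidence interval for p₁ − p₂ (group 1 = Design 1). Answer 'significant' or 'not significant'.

Each SE is √(p̂(1−p̂)/n): √(0.3790·0.6210/959) = 0.01567 and √(0.2050·0.7950/332) = 0.02216.
SE(p̂₁ − p̂₂) = √(SE₁² + SE₂²) = √(0.0002455489 + 0.0004910656) = 0.02714, since the two samples are independent.
At 99% confidence z* = 2.576; margin = 2.576 × 0.02714 = 0.06991.
The difference is 0.3790 − 0.2050 = 0.1740, so the interval is 0.1740 ± 0.06991 = (0.10409, 0.24391).
The interval (0.10409, 0.24391) does not contain 0, so the difference is significant.

significant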